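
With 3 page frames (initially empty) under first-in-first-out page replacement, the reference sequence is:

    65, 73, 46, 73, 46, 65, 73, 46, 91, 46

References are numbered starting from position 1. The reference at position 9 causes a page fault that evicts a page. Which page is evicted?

pos 1: 65 → fault, frames (65)
pos 2: 73 → fault, frames (65 73)
pos 3: 46 → fault, frames (65 73 46)
pos 4: 73 → hit
pos 5: 46 → hit
pos 6: 65 → hit
pos 7: 73 → hit
pos 8: 46 → hit
pos 9: 91 → fault, evict 65, frames (73 46 91)
At position 9, page 65 is evicted.

65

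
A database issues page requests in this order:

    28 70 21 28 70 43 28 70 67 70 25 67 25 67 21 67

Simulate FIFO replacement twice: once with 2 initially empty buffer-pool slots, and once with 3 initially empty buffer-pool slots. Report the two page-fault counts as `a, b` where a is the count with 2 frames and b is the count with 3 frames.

2 frames: F F F F F F F F F . F . . . F F → 12 faults.
3 frames: F F F . . F F F F . F . . . F . → 9 faults.
9 < 12: adding a frame reduced faults, as is typical.

12, 9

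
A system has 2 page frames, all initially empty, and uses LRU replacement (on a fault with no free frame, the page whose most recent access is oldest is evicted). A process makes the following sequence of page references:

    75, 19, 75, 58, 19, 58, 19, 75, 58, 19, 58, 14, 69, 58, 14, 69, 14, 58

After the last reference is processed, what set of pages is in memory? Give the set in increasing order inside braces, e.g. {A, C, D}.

{14, 58}

75 → miss, frames [75]
19 → miss, frames [75, 19]
75 → hit
58 → miss, evict 19, frames [75, 58]
19 → miss, evict 75, frames [58, 19]
58 → hit
19 → hit
75 → miss, evict 58, frames [19, 75]
58 → miss, evict 19, frames [75, 58]
19 → miss, evict 75, frames [58, 19]
58 → hit
14 → miss, evict 19, frames [58, 14]
69 → miss, evict 58, frames [14, 69]
58 → miss, evict 14, frames [69, 58]
14 → miss, evict 69, frames [58, 14]
69 → miss, evict 58, frames [14, 69]
14 → hit
58 → miss, evict 69, frames [14, 58]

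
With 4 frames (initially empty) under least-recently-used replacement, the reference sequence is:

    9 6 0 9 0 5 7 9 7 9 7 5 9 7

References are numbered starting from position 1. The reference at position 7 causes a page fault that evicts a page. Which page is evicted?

pos 1: 9 -> fault, frames [9]
pos 2: 6 -> fault, frames [9, 6]
pos 3: 0 -> fault, frames [9, 6, 0]
pos 4: 9 -> hit
pos 5: 0 -> hit
pos 6: 5 -> fault, frames [6, 9, 0, 5]
pos 7: 7 -> fault, evict 6, frames [9, 0, 5, 7]
At position 7, page 6 is evicted.

6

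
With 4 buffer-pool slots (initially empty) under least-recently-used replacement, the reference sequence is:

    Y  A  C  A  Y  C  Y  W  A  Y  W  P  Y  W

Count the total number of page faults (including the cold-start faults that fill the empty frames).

5

Y -> fault, frames (Y)
A -> fault, frames (Y A)
C -> fault, frames (Y A C)
A -> hit
Y -> hit
C -> hit
Y -> hit
W -> fault, frames (A C Y W)
A -> hit
Y -> hit
W -> hit
P -> fault, evict C, frames (A Y W P)
Y -> hit
W -> hit
Page faults: 5.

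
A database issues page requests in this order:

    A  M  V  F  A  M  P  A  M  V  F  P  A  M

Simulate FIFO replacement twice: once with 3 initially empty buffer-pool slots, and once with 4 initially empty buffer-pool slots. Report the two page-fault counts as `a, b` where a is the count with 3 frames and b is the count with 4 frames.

11, 12

3 frames: F F F F F F F . . F F . F F → 11 faults.
4 frames: F F F F . . F F F F F F F F → 12 faults.
12 > 11: adding a frame increased faults — Belady's anomaly.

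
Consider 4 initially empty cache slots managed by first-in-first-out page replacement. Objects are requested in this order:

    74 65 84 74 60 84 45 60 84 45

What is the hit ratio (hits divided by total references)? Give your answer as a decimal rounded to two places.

0.50

74: miss, frames [74]
65: miss, frames [74, 65]
84: miss, frames [74, 65, 84]
74: hit
60: miss, frames [74, 65, 84, 60]
84: hit
45: miss, evict 74, frames [65, 84, 60, 45]
60: hit
84: hit
45: hit
Hits: 5 of 10 references → 5/10 = 0.5000.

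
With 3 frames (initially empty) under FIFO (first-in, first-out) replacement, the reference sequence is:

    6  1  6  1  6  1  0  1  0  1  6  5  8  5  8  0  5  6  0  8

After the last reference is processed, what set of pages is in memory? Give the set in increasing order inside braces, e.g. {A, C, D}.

{0, 6, 8}

6 → miss, frames (6)
1 → miss, frames (6 1)
6 → hit
1 → hit
6 → hit
1 → hit
0 → miss, frames (6 1 0)
1 → hit
0 → hit
1 → hit
6 → hit
5 → miss, evict 6, frames (1 0 5)
8 → miss, evict 1, frames (0 5 8)
5 → hit
8 → hit
0 → hit
5 → hit
6 → miss, evict 0, frames (5 8 6)
0 → miss, evict 5, frames (8 6 0)
8 → hit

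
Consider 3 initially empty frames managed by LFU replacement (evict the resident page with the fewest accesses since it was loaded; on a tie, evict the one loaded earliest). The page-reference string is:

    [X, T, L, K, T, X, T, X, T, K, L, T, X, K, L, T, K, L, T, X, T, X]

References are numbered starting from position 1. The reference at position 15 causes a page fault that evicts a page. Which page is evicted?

pos 1: X -> fault, frames (X)
pos 2: T -> fault, frames (X T)
pos 3: L -> fault, frames (X T L)
pos 4: K -> fault, evict X, frames (T L K)
pos 5: T -> hit
pos 6: X -> fault, evict L, frames (T K X)
pos 7: T -> hit
pos 8: X -> hit
pos 9: T -> hit
pos 10: K -> hit
pos 11: L -> fault, evict K, frames (T X L)
pos 12: T -> hit
pos 13: X -> hit
pos 14: K -> fault, evict L, frames (T X K)
pos 15: L -> fault, evict K, frames (T X L)
At position 15, page K is evicted.

K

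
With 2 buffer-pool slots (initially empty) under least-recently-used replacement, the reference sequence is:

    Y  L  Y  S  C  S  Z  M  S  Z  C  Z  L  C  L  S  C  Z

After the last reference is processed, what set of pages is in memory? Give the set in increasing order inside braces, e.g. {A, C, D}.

Y → fault, frames [Y]
L → fault, frames [Y, L]
Y → hit
S → fault, evict L, frames [Y, S]
C → fault, evict Y, frames [S, C]
S → hit
Z → fault, evict C, frames [S, Z]
M → fault, evict S, frames [Z, M]
S → fault, evict Z, frames [M, S]
Z → fault, evict M, frames [S, Z]
C → fault, evict S, frames [Z, C]
Z → hit
L → fault, evict C, frames [Z, L]
C → fault, evict Z, frames [L, C]
L → hit
S → fault, evict C, frames [L, S]
C → fault, evict L, frames [S, C]
Z → fault, evict S, frames [C, Z]

{C, Z}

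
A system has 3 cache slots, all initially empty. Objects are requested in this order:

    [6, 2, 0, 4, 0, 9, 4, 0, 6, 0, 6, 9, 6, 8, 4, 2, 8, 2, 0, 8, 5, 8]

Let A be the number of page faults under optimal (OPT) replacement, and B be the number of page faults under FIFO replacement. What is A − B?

Under OPT: F F F F . F . . F . . . . F F F . . . . F . → 10 faults.
Under FIFO: F F F F . F . . F F . . . F F F . . F F F . → 13 faults.
A − B = 10 − 13 = -3.

-3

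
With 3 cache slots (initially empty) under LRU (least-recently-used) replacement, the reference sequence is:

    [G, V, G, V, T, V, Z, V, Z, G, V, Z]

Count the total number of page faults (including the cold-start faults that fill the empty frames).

G: fault, frames (G)
V: fault, frames (G V)
G: hit
V: hit
T: fault, frames (G V T)
V: hit
Z: fault, evict G, frames (T V Z)
V: hit
Z: hit
G: fault, evict T, frames (V Z G)
V: hit
Z: hit
Page faults: 5.

5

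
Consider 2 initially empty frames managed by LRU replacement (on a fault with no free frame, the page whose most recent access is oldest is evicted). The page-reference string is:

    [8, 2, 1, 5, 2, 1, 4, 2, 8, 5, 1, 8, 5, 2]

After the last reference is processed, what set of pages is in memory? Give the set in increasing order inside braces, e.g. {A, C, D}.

{2, 5}

8 → miss, frames (8)
2 → miss, frames (8 2)
1 → miss, evict 8, frames (2 1)
5 → miss, evict 2, frames (1 5)
2 → miss, evict 1, frames (5 2)
1 → miss, evict 5, frames (2 1)
4 → miss, evict 2, frames (1 4)
2 → miss, evict 1, frames (4 2)
8 → miss, evict 4, frames (2 8)
5 → miss, evict 2, frames (8 5)
1 → miss, evict 8, frames (5 1)
8 → miss, evict 5, frames (1 8)
5 → miss, evict 1, frames (8 5)
2 → miss, evict 8, frames (5 2)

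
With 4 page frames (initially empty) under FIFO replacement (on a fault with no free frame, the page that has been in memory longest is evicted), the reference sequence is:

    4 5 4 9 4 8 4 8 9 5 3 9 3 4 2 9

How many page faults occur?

4 → fault, frames (4)
5 → fault, frames (4 5)
4 → hit
9 → fault, frames (4 5 9)
4 → hit
8 → fault, frames (4 5 9 8)
4 → hit
8 → hit
9 → hit
5 → hit
3 → fault, evict 4, frames (5 9 8 3)
9 → hit
3 → hit
4 → fault, evict 5, frames (9 8 3 4)
2 → fault, evict 9, frames (8 3 4 2)
9 → fault, evict 8, frames (3 4 2 9)
Page faults: 8.

8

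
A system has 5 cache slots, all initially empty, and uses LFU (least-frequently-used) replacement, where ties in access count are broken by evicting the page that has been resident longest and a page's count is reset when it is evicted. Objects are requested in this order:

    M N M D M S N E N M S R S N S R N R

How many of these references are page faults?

M -> miss, frames (M)
N -> miss, frames (M N)
M -> hit
D -> miss, frames (M N D)
M -> hit
S -> miss, frames (M N D S)
N -> hit
E -> miss, frames (M N D S E)
N -> hit
M -> hit
S -> hit
R -> miss, evict D, frames (M N S E R)
S -> hit
N -> hit
S -> hit
R -> hit
N -> hit
R -> hit
Page faults: 6.

6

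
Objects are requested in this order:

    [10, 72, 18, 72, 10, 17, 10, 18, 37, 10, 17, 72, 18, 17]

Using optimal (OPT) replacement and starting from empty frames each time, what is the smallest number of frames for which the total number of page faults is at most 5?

f=1: 14 faults
f=2: 10 faults
f=3: 7 faults
f=4: 6 faults
f=5: 5 faults
Smallest f with faults ≤ 5 is 5.

5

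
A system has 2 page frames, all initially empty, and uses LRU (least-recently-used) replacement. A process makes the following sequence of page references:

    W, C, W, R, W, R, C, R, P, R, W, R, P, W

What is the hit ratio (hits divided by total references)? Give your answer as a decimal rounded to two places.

W: miss, frames {W}
C: miss, frames {W,C}
W: hit
R: miss, evict C, frames {W,R}
W: hit
R: hit
C: miss, evict W, frames {R,C}
R: hit
P: miss, evict C, frames {R,P}
R: hit
W: miss, evict P, frames {R,W}
R: hit
P: miss, evict W, frames {R,P}
W: miss, evict R, frames {P,W}
Hits: 6 of 14 references → 6/14 = 0.4286.

0.43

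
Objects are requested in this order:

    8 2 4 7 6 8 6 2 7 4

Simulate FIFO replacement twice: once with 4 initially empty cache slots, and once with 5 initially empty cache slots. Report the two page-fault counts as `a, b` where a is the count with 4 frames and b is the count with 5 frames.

4 frames: F F F F F F . F . F → 8 faults.
5 frames: F F F F F . . . . . → 5 faults.
5 < 8: adding a frame reduced faults, as is typical.

8, 5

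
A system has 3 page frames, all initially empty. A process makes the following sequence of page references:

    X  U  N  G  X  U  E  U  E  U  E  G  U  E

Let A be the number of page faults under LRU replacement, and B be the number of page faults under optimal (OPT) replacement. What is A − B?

3

Under LRU: F F F F F F F . . . . F . . → 8 faults.
Under OPT: F F F F . . F . . . . . . . → 5 faults.
A − B = 8 − 5 = 3.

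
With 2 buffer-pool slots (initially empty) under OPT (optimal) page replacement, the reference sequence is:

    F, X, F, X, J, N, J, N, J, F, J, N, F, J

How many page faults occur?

F -> fault, frames {F}
X -> fault, frames {F,X}
F -> hit
X -> hit
J -> fault, evict X, frames {F,J}
N -> fault, evict F, frames {J,N}
J -> hit
N -> hit
J -> hit
F -> fault, evict N, frames {J,F}
J -> hit
N -> fault, evict J, frames {F,N}
F -> hit
J -> fault, evict N, frames {F,J}
Page faults: 7.

7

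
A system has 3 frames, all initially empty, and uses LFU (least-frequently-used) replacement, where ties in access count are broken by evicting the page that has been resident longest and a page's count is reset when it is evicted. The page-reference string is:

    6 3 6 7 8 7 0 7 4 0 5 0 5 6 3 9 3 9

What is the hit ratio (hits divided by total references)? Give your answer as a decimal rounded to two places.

0.22

6: fault, frames (6)
3: fault, frames (6 3)
6: hit
7: fault, frames (6 3 7)
8: fault, evict 3, frames (6 7 8)
7: hit
0: fault, evict 8, frames (6 7 0)
7: hit
4: fault, evict 0, frames (6 7 4)
0: fault, evict 4, frames (6 7 0)
5: fault, evict 0, frames (6 7 5)
0: fault, evict 5, frames (6 7 0)
5: fault, evict 0, frames (6 7 5)
6: hit
3: fault, evict 5, frames (6 7 3)
9: fault, evict 3, frames (6 7 9)
3: fault, evict 9, frames (6 7 3)
9: fault, evict 3, frames (6 7 9)
Hits: 4 of 18 references → 4/18 = 0.2222.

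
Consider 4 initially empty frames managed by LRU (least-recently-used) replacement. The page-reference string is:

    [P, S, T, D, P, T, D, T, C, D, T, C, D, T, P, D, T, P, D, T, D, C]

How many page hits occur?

17

P: fault, frames {P}
S: fault, frames {P,S}
T: fault, frames {P,S,T}
D: fault, frames {P,S,T,D}
P: hit
T: hit
D: hit
T: hit
C: fault, evict S, frames {P,D,T,C}
D: hit
T: hit
C: hit
D: hit
T: hit
P: hit
D: hit
T: hit
P: hit
D: hit
T: hit
D: hit
C: hit
Hits: 17.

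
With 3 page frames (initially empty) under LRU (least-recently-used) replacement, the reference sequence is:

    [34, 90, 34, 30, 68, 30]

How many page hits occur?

34 → miss, frames {34}
90 → miss, frames {34,90}
34 → hit
30 → miss, frames {90,34,30}
68 → miss, evict 90, frames {34,30,68}
30 → hit
Hits: 2.

2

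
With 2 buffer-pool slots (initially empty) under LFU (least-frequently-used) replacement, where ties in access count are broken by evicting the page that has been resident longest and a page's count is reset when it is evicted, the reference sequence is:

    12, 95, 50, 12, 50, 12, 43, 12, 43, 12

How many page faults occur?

5

12: miss, frames (12)
95: miss, frames (12 95)
50: miss, evict 12, frames (95 50)
12: miss, evict 95, frames (50 12)
50: hit
12: hit
43: miss, evict 50, frames (12 43)
12: hit
43: hit
12: hit
Page faults: 5.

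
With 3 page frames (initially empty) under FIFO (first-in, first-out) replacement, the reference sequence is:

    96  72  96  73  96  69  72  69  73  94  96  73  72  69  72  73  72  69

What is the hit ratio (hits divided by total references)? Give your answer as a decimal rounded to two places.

0.50

96: miss, frames (96)
72: miss, frames (96 72)
96: hit
73: miss, frames (96 72 73)
96: hit
69: miss, evict 96, frames (72 73 69)
72: hit
69: hit
73: hit
94: miss, evict 72, frames (73 69 94)
96: miss, evict 73, frames (69 94 96)
73: miss, evict 69, frames (94 96 73)
72: miss, evict 94, frames (96 73 72)
69: miss, evict 96, frames (73 72 69)
72: hit
73: hit
72: hit
69: hit
Hits: 9 of 18 references → 9/18 = 0.5000.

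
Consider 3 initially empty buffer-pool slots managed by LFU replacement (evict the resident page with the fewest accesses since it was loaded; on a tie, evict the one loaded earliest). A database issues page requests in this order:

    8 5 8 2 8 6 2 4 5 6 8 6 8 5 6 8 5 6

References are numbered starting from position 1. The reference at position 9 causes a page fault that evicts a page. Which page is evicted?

pos 1: 8: miss, frames {8}
pos 2: 5: miss, frames {8,5}
pos 3: 8: hit
pos 4: 2: miss, frames {8,5,2}
pos 5: 8: hit
pos 6: 6: miss, evict 5, frames {8,2,6}
pos 7: 2: hit
pos 8: 4: miss, evict 6, frames {8,2,4}
pos 9: 5: miss, evict 4, frames {8,2,5}
At position 9, page 4 is evicted.

4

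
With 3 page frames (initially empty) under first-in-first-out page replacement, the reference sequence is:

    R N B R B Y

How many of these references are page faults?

4

R → miss, frames {R}
N → miss, frames {R,N}
B → miss, frames {R,N,B}
R → hit
B → hit
Y → miss, evict R, frames {N,B,Y}
Page faults: 4.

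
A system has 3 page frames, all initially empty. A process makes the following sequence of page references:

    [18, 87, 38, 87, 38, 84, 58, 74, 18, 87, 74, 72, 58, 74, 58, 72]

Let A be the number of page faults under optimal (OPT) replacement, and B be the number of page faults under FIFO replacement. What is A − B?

-3

Under OPT: F F F . . F F F . . . F F . . . → 8 faults.
Under FIFO: F F F . . F F F F F . F F F . . → 11 faults.
A − B = 8 − 11 = -3.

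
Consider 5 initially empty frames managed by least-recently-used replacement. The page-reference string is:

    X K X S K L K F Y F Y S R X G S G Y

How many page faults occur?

9

X: miss, frames {X}
K: miss, frames {X,K}
X: hit
S: miss, frames {K,X,S}
K: hit
L: miss, frames {X,S,K,L}
K: hit
F: miss, frames {X,S,L,K,F}
Y: miss, evict X, frames {S,L,K,F,Y}
F: hit
Y: hit
S: hit
R: miss, evict L, frames {K,F,Y,S,R}
X: miss, evict K, frames {F,Y,S,R,X}
G: miss, evict F, frames {Y,S,R,X,G}
S: hit
G: hit
Y: hit
Page faults: 9.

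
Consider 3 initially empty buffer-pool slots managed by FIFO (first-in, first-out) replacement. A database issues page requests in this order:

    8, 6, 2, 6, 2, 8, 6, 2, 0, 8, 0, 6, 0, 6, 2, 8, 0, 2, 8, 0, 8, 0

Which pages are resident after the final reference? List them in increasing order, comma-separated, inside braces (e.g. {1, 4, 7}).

8: fault, frames (8)
6: fault, frames (8 6)
2: fault, frames (8 6 2)
6: hit
2: hit
8: hit
6: hit
2: hit
0: fault, evict 8, frames (6 2 0)
8: fault, evict 6, frames (2 0 8)
0: hit
6: fault, evict 2, frames (0 8 6)
0: hit
6: hit
2: fault, evict 0, frames (8 6 2)
8: hit
0: fault, evict 8, frames (6 2 0)
2: hit
8: fault, evict 6, frames (2 0 8)
0: hit
8: hit
0: hit

{0, 2, 8}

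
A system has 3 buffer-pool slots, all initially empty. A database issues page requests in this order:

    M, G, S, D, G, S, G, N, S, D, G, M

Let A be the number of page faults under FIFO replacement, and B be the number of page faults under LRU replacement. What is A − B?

-1

Under FIFO: F F F F . . . F . . F F → 7 faults.
Under LRU: F F F F . . . F . F F F → 8 faults.
A − B = 7 − 8 = -1.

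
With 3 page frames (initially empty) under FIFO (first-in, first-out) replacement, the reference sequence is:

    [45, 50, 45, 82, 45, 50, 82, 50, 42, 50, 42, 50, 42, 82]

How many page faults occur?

45 → fault, frames [45]
50 → fault, frames [45, 50]
45 → hit
82 → fault, frames [45, 50, 82]
45 → hit
50 → hit
82 → hit
50 → hit
42 → fault, evict 45, frames [50, 82, 42]
50 → hit
42 → hit
50 → hit
42 → hit
82 → hit
Page faults: 4.

4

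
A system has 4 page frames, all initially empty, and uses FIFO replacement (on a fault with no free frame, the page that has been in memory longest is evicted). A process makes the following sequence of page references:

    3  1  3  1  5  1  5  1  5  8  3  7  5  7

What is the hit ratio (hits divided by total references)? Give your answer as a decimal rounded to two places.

3 -> fault, frames [3]
1 -> fault, frames [3, 1]
3 -> hit
1 -> hit
5 -> fault, frames [3, 1, 5]
1 -> hit
5 -> hit
1 -> hit
5 -> hit
8 -> fault, frames [3, 1, 5, 8]
3 -> hit
7 -> fault, evict 3, frames [1, 5, 8, 7]
5 -> hit
7 -> hit
Hits: 9 of 14 references → 9/14 = 0.6429.

0.64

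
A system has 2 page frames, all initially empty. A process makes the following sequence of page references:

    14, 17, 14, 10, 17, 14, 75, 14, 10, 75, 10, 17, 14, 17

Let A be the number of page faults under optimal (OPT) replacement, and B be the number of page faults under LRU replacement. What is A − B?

Under OPT: F F . F . F F . F . . F F . → 8 faults.
Under LRU: F F . F F F F . F F . F F . → 10 faults.
A − B = 8 − 10 = -2.

-2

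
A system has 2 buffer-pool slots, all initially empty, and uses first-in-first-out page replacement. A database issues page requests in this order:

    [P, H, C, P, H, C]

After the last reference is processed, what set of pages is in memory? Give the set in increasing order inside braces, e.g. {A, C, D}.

P: miss, frames {P}
H: miss, frames {P,H}
C: miss, evict P, frames {H,C}
P: miss, evict H, frames {C,P}
H: miss, evict C, frames {P,H}
C: miss, evict P, frames {H,C}

{C, H}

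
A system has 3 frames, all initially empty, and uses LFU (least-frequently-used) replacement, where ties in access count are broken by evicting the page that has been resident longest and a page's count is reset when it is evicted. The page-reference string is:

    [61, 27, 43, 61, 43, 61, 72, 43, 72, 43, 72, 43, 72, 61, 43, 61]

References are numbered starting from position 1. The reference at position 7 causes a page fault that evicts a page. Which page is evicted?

pos 1: 61 -> fault, frames {61}
pos 2: 27 -> fault, frames {61,27}
pos 3: 43 -> fault, frames {61,27,43}
pos 4: 61 -> hit
pos 5: 43 -> hit
pos 6: 61 -> hit
pos 7: 72 -> fault, evict 27, frames {61,43,72}
At position 7, page 27 is evicted.

27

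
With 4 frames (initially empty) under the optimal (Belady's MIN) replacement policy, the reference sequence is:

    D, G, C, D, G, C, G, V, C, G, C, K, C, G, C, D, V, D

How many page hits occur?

D: miss, frames [D]
G: miss, frames [D, G]
C: miss, frames [D, G, C]
D: hit
G: hit
C: hit
G: hit
V: miss, frames [D, G, C, V]
C: hit
G: hit
C: hit
K: miss, evict V, frames [D, G, C, K]
C: hit
G: hit
C: hit
D: hit
V: miss, evict K, frames [D, G, C, V]
D: hit
Hits: 12.

12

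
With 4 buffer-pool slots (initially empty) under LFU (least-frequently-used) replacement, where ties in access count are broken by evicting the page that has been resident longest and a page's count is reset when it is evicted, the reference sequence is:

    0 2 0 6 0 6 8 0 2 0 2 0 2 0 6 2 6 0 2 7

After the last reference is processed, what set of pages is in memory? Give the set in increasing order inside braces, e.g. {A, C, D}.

0 → fault, frames {0}
2 → fault, frames {0,2}
0 → hit
6 → fault, frames {0,2,6}
0 → hit
6 → hit
8 → fault, frames {0,2,6,8}
0 → hit
2 → hit
0 → hit
2 → hit
0 → hit
2 → hit
0 → hit
6 → hit
2 → hit
6 → hit
0 → hit
2 → hit
7 → fault, evict 8, frames {0,2,6,7}

{0, 2, 6, 7}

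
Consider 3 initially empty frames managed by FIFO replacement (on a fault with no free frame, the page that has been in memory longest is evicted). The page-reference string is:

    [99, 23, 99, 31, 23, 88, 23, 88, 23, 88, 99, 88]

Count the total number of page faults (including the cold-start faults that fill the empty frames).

5

99 -> miss, frames [99]
23 -> miss, frames [99, 23]
99 -> hit
31 -> miss, frames [99, 23, 31]
23 -> hit
88 -> miss, evict 99, frames [23, 31, 88]
23 -> hit
88 -> hit
23 -> hit
88 -> hit
99 -> miss, evict 23, frames [31, 88, 99]
88 -> hit
Page faults: 5.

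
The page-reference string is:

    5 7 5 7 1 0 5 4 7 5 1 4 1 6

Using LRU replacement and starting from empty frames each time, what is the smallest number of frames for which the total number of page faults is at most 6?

f=1: 14 faults
f=2: 11 faults
f=3: 10 faults
f=4: 8 faults
f=5: 6 faults
f=6: 6 faults
Smallest f with faults ≤ 6 is 5.

5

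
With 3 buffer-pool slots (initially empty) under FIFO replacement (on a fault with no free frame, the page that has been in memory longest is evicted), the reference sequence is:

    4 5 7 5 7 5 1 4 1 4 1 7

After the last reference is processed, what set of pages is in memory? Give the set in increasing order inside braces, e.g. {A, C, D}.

4 → miss, frames (4)
5 → miss, frames (4 5)
7 → miss, frames (4 5 7)
5 → hit
7 → hit
5 → hit
1 → miss, evict 4, frames (5 7 1)
4 → miss, evict 5, frames (7 1 4)
1 → hit
4 → hit
1 → hit
7 → hit

{1, 4, 7}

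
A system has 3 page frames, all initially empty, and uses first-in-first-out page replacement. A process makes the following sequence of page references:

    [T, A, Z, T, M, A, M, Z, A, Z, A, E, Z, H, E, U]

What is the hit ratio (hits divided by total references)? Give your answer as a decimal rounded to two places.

0.56

T → fault, frames {T}
A → fault, frames {T,A}
Z → fault, frames {T,A,Z}
T → hit
M → fault, evict T, frames {A,Z,M}
A → hit
M → hit
Z → hit
A → hit
Z → hit
A → hit
E → fault, evict A, frames {Z,M,E}
Z → hit
H → fault, evict Z, frames {M,E,H}
E → hit
U → fault, evict M, frames {E,H,U}
Hits: 9 of 16 references → 9/16 = 0.5625.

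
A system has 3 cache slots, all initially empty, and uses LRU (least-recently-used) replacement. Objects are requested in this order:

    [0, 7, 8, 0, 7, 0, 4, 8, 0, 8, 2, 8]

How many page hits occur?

0 -> fault, frames {0}
7 -> fault, frames {0,7}
8 -> fault, frames {0,7,8}
0 -> hit
7 -> hit
0 -> hit
4 -> fault, evict 8, frames {7,0,4}
8 -> fault, evict 7, frames {0,4,8}
0 -> hit
8 -> hit
2 -> fault, evict 4, frames {0,8,2}
8 -> hit
Hits: 6.

6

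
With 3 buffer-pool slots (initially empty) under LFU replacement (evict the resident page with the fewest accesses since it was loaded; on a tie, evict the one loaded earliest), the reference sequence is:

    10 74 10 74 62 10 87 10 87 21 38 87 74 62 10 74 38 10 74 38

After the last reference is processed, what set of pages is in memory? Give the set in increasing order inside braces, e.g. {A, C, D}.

10 → miss, frames {10}
74 → miss, frames {10,74}
10 → hit
74 → hit
62 → miss, frames {10,74,62}
10 → hit
87 → miss, evict 62, frames {10,74,87}
10 → hit
87 → hit
21 → miss, evict 74, frames {10,87,21}
38 → miss, evict 21, frames {10,87,38}
87 → hit
74 → miss, evict 38, frames {10,87,74}
62 → miss, evict 74, frames {10,87,62}
10 → hit
74 → miss, evict 62, frames {10,87,74}
38 → miss, evict 74, frames {10,87,38}
10 → hit
74 → miss, evict 38, frames {10,87,74}
38 → miss, evict 74, frames {10,87,38}

{10, 38, 87}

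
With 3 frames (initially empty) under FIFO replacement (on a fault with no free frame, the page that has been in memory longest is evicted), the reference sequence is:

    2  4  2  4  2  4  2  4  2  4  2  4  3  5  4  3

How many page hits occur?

12

2 → miss, frames [2]
4 → miss, frames [2, 4]
2 → hit
4 → hit
2 → hit
4 → hit
2 → hit
4 → hit
2 → hit
4 → hit
2 → hit
4 → hit
3 → miss, frames [2, 4, 3]
5 → miss, evict 2, frames [4, 3, 5]
4 → hit
3 → hit
Hits: 12.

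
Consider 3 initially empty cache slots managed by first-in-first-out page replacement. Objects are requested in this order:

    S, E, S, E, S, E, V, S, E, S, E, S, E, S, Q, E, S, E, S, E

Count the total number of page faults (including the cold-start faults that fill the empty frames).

6

S → miss, frames {S}
E → miss, frames {S,E}
S → hit
E → hit
S → hit
E → hit
V → miss, frames {S,E,V}
S → hit
E → hit
S → hit
E → hit
S → hit
E → hit
S → hit
Q → miss, evict S, frames {E,V,Q}
E → hit
S → miss, evict E, frames {V,Q,S}
E → miss, evict V, frames {Q,S,E}
S → hit
E → hit
Page faults: 6.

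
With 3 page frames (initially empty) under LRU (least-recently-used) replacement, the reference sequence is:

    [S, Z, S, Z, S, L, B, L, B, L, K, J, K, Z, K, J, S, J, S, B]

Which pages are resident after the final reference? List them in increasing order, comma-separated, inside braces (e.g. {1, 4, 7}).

S → miss, frames [S]
Z → miss, frames [S, Z]
S → hit
Z → hit
S → hit
L → miss, frames [Z, S, L]
B → miss, evict Z, frames [S, L, B]
L → hit
B → hit
L → hit
K → miss, evict S, frames [B, L, K]
J → miss, evict B, frames [L, K, J]
K → hit
Z → miss, evict L, frames [J, K, Z]
K → hit
J → hit
S → miss, evict Z, frames [K, J, S]
J → hit
S → hit
B → miss, evict K, frames [J, S, B]

{B, J, S}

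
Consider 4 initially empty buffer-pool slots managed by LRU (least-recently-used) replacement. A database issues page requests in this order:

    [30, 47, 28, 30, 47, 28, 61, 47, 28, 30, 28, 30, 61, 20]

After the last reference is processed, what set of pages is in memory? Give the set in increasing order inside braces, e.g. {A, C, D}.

{20, 28, 30, 61}

30 -> miss, frames (30)
47 -> miss, frames (30 47)
28 -> miss, frames (30 47 28)
30 -> hit
47 -> hit
28 -> hit
61 -> miss, frames (30 47 28 61)
47 -> hit
28 -> hit
30 -> hit
28 -> hit
30 -> hit
61 -> hit
20 -> miss, evict 47, frames (28 30 61 20)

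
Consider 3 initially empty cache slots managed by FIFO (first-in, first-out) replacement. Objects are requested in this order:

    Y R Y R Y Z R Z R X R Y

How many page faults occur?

5

Y: miss, frames (Y)
R: miss, frames (Y R)
Y: hit
R: hit
Y: hit
Z: miss, frames (Y R Z)
R: hit
Z: hit
R: hit
X: miss, evict Y, frames (R Z X)
R: hit
Y: miss, evict R, frames (Z X Y)
Page faults: 5.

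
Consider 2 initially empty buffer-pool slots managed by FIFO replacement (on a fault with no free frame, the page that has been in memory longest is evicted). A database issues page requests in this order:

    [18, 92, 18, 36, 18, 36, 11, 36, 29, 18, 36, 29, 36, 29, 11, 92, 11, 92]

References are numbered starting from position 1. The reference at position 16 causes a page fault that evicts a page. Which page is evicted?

pos 1: 18 -> fault, frames [18]
pos 2: 92 -> fault, frames [18, 92]
pos 3: 18 -> hit
pos 4: 36 -> fault, evict 18, frames [92, 36]
pos 5: 18 -> fault, evict 92, frames [36, 18]
pos 6: 36 -> hit
pos 7: 11 -> fault, evict 36, frames [18, 11]
pos 8: 36 -> fault, evict 18, frames [11, 36]
pos 9: 29 -> fault, evict 11, frames [36, 29]
pos 10: 18 -> fault, evict 36, frames [29, 18]
pos 11: 36 -> fault, evict 29, frames [18, 36]
pos 12: 29 -> fault, evict 18, frames [36, 29]
pos 13: 36 -> hit
pos 14: 29 -> hit
pos 15: 11 -> fault, evict 36, frames [29, 11]
pos 16: 92 -> fault, evict 29, frames [11, 92]
At position 16, page 29 is evicted.

29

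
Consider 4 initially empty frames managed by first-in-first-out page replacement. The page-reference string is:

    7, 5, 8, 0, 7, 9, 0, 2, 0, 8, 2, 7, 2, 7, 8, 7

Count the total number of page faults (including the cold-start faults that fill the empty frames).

8

7: fault, frames {7}
5: fault, frames {7,5}
8: fault, frames {7,5,8}
0: fault, frames {7,5,8,0}
7: hit
9: fault, evict 7, frames {5,8,0,9}
0: hit
2: fault, evict 5, frames {8,0,9,2}
0: hit
8: hit
2: hit
7: fault, evict 8, frames {0,9,2,7}
2: hit
7: hit
8: fault, evict 0, frames {9,2,7,8}
7: hit
Page faults: 8.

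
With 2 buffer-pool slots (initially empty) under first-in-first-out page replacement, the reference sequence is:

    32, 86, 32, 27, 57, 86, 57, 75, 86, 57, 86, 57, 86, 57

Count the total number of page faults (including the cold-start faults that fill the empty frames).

32 → fault, frames {32}
86 → fault, frames {32,86}
32 → hit
27 → fault, evict 32, frames {86,27}
57 → fault, evict 86, frames {27,57}
86 → fault, evict 27, frames {57,86}
57 → hit
75 → fault, evict 57, frames {86,75}
86 → hit
57 → fault, evict 86, frames {75,57}
86 → fault, evict 75, frames {57,86}
57 → hit
86 → hit
57 → hit
Page faults: 8.

8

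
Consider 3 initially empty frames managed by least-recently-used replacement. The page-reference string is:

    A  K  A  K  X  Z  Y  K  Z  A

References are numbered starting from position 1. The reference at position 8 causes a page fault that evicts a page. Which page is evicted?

pos 1: A: fault, frames {A}
pos 2: K: fault, frames {A,K}
pos 3: A: hit
pos 4: K: hit
pos 5: X: fault, frames {A,K,X}
pos 6: Z: fault, evict A, frames {K,X,Z}
pos 7: Y: fault, evict K, frames {X,Z,Y}
pos 8: K: fault, evict X, frames {Z,Y,K}
At position 8, page X is evicted.

X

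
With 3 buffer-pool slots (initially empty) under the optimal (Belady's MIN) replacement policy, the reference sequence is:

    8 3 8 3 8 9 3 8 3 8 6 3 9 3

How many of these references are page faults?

8 -> miss, frames (8)
3 -> miss, frames (8 3)
8 -> hit
3 -> hit
8 -> hit
9 -> miss, frames (8 3 9)
3 -> hit
8 -> hit
3 -> hit
8 -> hit
6 -> miss, evict 8, frames (3 9 6)
3 -> hit
9 -> hit
3 -> hit
Page faults: 4.

4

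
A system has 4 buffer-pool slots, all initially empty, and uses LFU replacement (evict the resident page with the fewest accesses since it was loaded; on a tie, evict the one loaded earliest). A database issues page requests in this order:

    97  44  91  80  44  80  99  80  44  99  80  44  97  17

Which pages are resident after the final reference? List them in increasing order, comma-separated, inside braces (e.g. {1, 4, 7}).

{17, 44, 80, 99}

97 -> miss, frames {97}
44 -> miss, frames {97,44}
91 -> miss, frames {97,44,91}
80 -> miss, frames {97,44,91,80}
44 -> hit
80 -> hit
99 -> miss, evict 97, frames {44,91,80,99}
80 -> hit
44 -> hit
99 -> hit
80 -> hit
44 -> hit
97 -> miss, evict 91, frames {44,80,99,97}
17 -> miss, evict 97, frames {44,80,99,17}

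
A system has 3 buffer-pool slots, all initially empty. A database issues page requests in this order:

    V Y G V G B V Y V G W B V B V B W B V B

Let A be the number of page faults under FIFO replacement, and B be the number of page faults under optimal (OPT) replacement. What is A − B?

Under FIFO: F F F . . F F F . F F F F . . . . . . . → 10 faults.
Under OPT: F F F . . F . . . F F . . . . . . . . . → 6 faults.
A − B = 10 − 6 = 4.

4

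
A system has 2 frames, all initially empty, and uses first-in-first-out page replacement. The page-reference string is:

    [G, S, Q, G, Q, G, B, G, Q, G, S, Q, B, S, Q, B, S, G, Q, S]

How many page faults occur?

G: miss, frames [G]
S: miss, frames [G, S]
Q: miss, evict G, frames [S, Q]
G: miss, evict S, frames [Q, G]
Q: hit
G: hit
B: miss, evict Q, frames [G, B]
G: hit
Q: miss, evict G, frames [B, Q]
G: miss, evict B, frames [Q, G]
S: miss, evict Q, frames [G, S]
Q: miss, evict G, frames [S, Q]
B: miss, evict S, frames [Q, B]
S: miss, evict Q, frames [B, S]
Q: miss, evict B, frames [S, Q]
B: miss, evict S, frames [Q, B]
S: miss, evict Q, frames [B, S]
G: miss, evict B, frames [S, G]
Q: miss, evict S, frames [G, Q]
S: miss, evict G, frames [Q, S]
Page faults: 17.

17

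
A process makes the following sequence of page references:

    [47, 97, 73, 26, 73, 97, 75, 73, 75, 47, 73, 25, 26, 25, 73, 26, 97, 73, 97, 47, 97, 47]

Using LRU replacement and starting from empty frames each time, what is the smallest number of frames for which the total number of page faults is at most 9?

5

f=1: 22 faults
f=2: 16 faults
f=3: 10 faults
f=4: 10 faults
f=5: 8 faults
f=6: 6 faults
Smallest f with faults ≤ 9 is 5.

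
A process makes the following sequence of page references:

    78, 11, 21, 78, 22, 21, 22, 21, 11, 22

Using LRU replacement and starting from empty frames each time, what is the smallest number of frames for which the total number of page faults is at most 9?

f=1: 10 faults
f=2: 8 faults
f=3: 5 faults
f=4: 4 faults
Smallest f with faults ≤ 9 is 2.

2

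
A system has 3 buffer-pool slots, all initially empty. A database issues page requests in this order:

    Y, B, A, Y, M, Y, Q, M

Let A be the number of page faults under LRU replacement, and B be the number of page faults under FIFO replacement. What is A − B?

-1

Under LRU: F F F . F . F . → 5 faults.
Under FIFO: F F F . F F F . → 6 faults.
A − B = 5 − 6 = -1.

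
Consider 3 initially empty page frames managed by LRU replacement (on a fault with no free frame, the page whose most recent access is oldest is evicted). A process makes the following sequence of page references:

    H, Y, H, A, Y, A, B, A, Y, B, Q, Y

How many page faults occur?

H → miss, frames [H]
Y → miss, frames [H, Y]
H → hit
A → miss, frames [Y, H, A]
Y → hit
A → hit
B → miss, evict H, frames [Y, A, B]
A → hit
Y → hit
B → hit
Q → miss, evict A, frames [Y, B, Q]
Y → hit
Page faults: 5.

5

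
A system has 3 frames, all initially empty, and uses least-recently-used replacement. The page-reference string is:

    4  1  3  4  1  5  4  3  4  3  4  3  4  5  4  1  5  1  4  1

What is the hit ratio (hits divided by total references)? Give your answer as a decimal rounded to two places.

4: miss, frames [4]
1: miss, frames [4, 1]
3: miss, frames [4, 1, 3]
4: hit
1: hit
5: miss, evict 3, frames [4, 1, 5]
4: hit
3: miss, evict 1, frames [5, 4, 3]
4: hit
3: hit
4: hit
3: hit
4: hit
5: hit
4: hit
1: miss, evict 3, frames [5, 4, 1]
5: hit
1: hit
4: hit
1: hit
Hits: 14 of 20 references → 14/20 = 0.7000.

0.70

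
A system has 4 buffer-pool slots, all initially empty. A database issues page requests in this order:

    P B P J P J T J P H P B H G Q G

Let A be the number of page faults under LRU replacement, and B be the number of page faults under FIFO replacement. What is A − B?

Under LRU: F F . F . . F . . F . F . F F . → 8 faults.
Under FIFO: F F . F . . F . . F F F . F F . → 9 faults.
A − B = 8 − 9 = -1.

-1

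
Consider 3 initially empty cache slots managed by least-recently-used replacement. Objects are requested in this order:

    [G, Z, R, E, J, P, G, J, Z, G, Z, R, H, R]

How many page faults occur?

G -> miss, frames [G]
Z -> miss, frames [G, Z]
R -> miss, frames [G, Z, R]
E -> miss, evict G, frames [Z, R, E]
J -> miss, evict Z, frames [R, E, J]
P -> miss, evict R, frames [E, J, P]
G -> miss, evict E, frames [J, P, G]
J -> hit
Z -> miss, evict P, frames [G, J, Z]
G -> hit
Z -> hit
R -> miss, evict J, frames [G, Z, R]
H -> miss, evict G, frames [Z, R, H]
R -> hit
Page faults: 10.

10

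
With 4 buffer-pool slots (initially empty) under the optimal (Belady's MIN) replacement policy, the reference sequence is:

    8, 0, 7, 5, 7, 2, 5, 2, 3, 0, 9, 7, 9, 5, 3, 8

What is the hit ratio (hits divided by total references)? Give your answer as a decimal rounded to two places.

8: fault, frames {8}
0: fault, frames {8,0}
7: fault, frames {8,0,7}
5: fault, frames {8,0,7,5}
7: hit
2: fault, evict 8, frames {0,7,5,2}
5: hit
2: hit
3: fault, evict 2, frames {0,7,5,3}
0: hit
9: fault, evict 0, frames {7,5,3,9}
7: hit
9: hit
5: hit
3: hit
8: fault, evict 9, frames {7,5,3,8}
Hits: 8 of 16 references → 8/16 = 0.5000.

0.50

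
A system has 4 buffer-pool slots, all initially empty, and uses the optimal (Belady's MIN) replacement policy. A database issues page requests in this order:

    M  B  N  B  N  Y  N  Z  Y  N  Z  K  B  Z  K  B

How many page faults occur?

M: fault, frames [M]
B: fault, frames [M, B]
N: fault, frames [M, B, N]
B: hit
N: hit
Y: fault, frames [M, B, N, Y]
N: hit
Z: fault, evict M, frames [B, N, Y, Z]
Y: hit
N: hit
Z: hit
K: fault, evict Y, frames [B, N, Z, K]
B: hit
Z: hit
K: hit
B: hit
Page faults: 6.

6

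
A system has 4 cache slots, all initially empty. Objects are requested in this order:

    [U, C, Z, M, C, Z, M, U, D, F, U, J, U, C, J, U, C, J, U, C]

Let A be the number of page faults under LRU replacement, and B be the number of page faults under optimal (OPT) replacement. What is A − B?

1

Under LRU: F F F F . . . . F F . F . F . . . . . . → 8 faults.
Under OPT: F F F F . . . . F F . F . . . . . . . . → 7 faults.
A − B = 8 − 7 = 1.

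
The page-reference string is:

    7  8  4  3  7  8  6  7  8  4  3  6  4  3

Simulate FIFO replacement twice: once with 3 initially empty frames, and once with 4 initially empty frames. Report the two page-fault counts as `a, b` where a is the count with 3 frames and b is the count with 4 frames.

3 frames: F F F F F F F . . F F . . . → 9 faults.
4 frames: F F F F . . F F F F F F . . → 10 faults.
10 > 9: adding a frame increased faults — Belady's anomaly.

9, 10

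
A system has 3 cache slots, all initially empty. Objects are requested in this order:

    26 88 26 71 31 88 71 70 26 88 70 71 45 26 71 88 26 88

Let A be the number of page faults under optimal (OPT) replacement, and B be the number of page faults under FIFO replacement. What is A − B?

-2

Under OPT: F F . F F . . F F . . F F . . F . . → 9 faults.
Under FIFO: F F . F F . . F F F . F F F . F . . → 11 faults.
A − B = 9 − 11 = -2.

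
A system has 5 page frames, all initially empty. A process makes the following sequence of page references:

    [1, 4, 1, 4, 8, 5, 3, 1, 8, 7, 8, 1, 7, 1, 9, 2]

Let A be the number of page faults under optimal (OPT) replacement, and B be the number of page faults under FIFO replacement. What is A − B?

-1

Under OPT: F F . . F F F . . F . . . . F F → 8 faults.
Under FIFO: F F . . F F F . . F . F . . F F → 9 faults.
A − B = 8 − 9 = -1.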